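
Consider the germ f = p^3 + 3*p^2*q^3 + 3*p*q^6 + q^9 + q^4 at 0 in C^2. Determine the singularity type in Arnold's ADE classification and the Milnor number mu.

Type E6, Milnor number mu = 6.

The Hessian of f at 0 is [[0, 0], [0, 0]] with rank 0, so corank 2. A Groebner basis of the Jacobian ideal J(f) in C{p,q} is {q^3, p^2}; counting standard monomials gives mu = 6. Corank 2; j^3 = p^3 is a perfect cube, so E-series; the 4-jet and mu = 6 give E_6.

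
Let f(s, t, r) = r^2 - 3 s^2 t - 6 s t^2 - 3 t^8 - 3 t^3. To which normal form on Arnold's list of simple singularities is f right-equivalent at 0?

The Hessian of f at 0 has rank 1. Corank 2; j^3 = -3*t*(s + t)^2 has shape L^2 M (L != M), so D-series; mu = 9 gives D_9.

D_9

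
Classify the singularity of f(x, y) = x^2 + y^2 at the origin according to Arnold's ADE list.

A_{1}

The Hessian of f at 0 is [[2, 0], [0, 2]] with rank 2, so corank 0. A Groebner basis of the Jacobian ideal J(f) in C{x,y} is {x, y}; counting standard monomials gives mu = 1. Corank 0: nondegenerate Morse point, so A_1.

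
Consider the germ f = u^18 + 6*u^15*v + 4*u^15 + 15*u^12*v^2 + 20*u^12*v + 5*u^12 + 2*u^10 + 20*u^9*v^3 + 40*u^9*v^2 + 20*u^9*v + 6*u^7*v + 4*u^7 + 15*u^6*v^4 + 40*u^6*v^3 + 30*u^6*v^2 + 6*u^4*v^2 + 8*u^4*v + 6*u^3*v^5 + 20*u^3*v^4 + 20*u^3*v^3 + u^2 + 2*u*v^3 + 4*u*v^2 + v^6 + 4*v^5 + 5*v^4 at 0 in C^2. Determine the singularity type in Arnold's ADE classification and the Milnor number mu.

The Hessian of f at 0 is [[2, 0], [0, 0]] with rank 1, so corank 1. A Groebner basis of the Jacobian ideal J(f) in C{u,v} is {u^2, u*v, u/2 + v^2}; counting standard monomials gives mu = 3. Corank 1: A-series; mu = 3 gives A_3.

Type A_3, Milnor number mu = 3.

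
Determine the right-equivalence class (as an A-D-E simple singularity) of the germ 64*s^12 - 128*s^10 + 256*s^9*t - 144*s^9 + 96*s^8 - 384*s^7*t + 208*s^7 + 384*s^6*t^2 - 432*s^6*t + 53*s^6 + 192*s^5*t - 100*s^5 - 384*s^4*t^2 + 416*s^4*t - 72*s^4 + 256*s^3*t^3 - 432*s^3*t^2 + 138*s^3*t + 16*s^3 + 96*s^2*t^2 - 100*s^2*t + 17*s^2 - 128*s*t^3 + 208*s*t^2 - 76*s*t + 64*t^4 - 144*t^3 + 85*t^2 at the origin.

A1

The Hessian of f at 0 is [[34, -76], [-76, 170]] with rank 2, so corank 0. A Groebner basis of the Jacobian ideal J(f) in C{s,t} is {s, t}; counting standard monomials gives mu = 1. Corank 0: nondegenerate Morse point, so A_1.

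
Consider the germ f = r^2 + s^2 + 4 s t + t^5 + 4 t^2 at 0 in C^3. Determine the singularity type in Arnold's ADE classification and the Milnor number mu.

Type A4, Milnor number mu = 4.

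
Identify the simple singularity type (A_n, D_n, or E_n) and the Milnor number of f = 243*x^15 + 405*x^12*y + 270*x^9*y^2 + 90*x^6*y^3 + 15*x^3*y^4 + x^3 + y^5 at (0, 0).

Type E_8, Milnor number mu = 8.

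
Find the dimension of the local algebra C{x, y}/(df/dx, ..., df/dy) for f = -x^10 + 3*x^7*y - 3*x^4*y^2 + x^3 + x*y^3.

7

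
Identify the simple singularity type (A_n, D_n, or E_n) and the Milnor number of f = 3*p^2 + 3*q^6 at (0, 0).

Type A_{5}, Milnor number mu = 5.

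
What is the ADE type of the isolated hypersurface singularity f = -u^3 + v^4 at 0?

E_{6}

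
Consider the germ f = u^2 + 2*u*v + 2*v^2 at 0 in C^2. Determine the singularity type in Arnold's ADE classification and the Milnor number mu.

Type A_1, Milnor number mu = 1.

The Hessian of f at 0 has rank 2. Corank 0: nondegenerate Morse point, so A_1.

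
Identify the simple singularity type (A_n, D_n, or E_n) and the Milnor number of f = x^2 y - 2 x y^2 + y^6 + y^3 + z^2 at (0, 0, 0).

The Hessian of f at 0 is [[0, 0, 0], [0, 0, 0], [0, 0, 2]] with rank 1, so corank 2. A Groebner basis of the Jacobian ideal J(f) in C{x,y,z} is {x^2/6 + y^5 - y^2/6, x^3 - y^3, x*y - y^2, z}; counting standard monomials gives mu = 7. Corank 2; j^3 = y*(x - y)^2 has shape L^2 M (L != M), so D-series; mu = 7 gives D_7.

Type D_{7}, Milnor number mu = 7.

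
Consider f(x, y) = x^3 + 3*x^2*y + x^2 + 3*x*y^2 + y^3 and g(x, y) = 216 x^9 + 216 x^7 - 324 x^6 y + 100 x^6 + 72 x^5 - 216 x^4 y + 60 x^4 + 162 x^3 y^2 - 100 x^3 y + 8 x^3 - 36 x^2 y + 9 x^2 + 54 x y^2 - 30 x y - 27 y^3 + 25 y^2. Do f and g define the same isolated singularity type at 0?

Yes.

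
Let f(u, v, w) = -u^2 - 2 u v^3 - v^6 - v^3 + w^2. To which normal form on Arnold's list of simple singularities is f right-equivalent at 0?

A_2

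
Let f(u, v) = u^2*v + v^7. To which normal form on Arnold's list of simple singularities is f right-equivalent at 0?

The Hessian of f at 0 has rank 0. Corank 2; j^3 = u^2*v has shape L^2 M (L != M), so D-series; mu = 8 gives D_8.

D8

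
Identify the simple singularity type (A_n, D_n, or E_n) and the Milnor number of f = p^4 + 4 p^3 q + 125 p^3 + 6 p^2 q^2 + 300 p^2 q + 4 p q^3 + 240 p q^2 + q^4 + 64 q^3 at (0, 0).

The Hessian of f at 0 has rank 0. Corank 2; j^3 = (5*p + 4*q)^3 is a perfect cube, so E-series; the 4-jet and mu = 6 give E_6.

Type E6, Milnor number mu = 6.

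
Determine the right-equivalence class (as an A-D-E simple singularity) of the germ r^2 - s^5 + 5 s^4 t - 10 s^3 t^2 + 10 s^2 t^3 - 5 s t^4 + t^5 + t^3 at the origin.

The Hessian of f at 0 has rank 1. Corank 2; j^3 = t^3 is a perfect cube, so E-series; the 5-jet and mu = 8 give E_8.

E8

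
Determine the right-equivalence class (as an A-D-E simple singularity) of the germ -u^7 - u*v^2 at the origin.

D8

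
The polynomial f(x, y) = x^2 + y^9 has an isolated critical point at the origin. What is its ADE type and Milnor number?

Type A_{8}, Milnor number mu = 8.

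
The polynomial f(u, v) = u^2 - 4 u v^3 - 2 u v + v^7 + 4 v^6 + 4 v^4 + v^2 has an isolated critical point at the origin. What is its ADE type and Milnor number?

The Hessian of f at 0 is [[2, -2], [-2, 2]] with rank 1, so corank 1. A Groebner basis of the Jacobian ideal J(f) in C{u,v} is {-u/2 + v^3 + v/2, u^2 - 2*u*v + v^2}; counting standard monomials gives mu = 6. Corank 1: A-series; mu = 6 gives A_6.

Type A6, Milnor number mu = 6.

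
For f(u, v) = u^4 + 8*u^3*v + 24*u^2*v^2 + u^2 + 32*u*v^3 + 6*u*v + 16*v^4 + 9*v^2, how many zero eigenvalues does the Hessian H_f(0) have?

1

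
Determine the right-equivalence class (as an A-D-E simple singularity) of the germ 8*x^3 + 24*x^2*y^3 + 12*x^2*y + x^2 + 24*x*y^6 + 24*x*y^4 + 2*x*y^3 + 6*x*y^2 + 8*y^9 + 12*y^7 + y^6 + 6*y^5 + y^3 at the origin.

A_2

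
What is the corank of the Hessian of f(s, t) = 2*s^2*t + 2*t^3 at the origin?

2

Hessian at 0 has rank 0.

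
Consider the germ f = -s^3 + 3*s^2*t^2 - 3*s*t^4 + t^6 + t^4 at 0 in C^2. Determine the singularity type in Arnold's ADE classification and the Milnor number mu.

Type E6, Milnor number mu = 6.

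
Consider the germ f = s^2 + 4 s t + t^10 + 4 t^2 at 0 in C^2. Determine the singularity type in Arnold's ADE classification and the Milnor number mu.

The Hessian of f at 0 is [[2, 4], [4, 8]] with rank 1, so corank 1. A Groebner basis of the Jacobian ideal J(f) in C{s,t} is {t^9, s + 2*t}; counting standard monomials gives mu = 9. Corank 1: A-series; mu = 9 gives A_9.

Type A_{9}, Milnor number mu = 9.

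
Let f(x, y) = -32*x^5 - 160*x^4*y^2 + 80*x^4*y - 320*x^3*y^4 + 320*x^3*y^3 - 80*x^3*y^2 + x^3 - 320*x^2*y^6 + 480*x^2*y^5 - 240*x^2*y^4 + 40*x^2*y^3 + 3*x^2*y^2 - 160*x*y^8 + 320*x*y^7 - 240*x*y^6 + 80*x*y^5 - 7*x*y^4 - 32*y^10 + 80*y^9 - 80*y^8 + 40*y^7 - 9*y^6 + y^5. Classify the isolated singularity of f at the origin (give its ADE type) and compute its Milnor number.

Type E_8, Milnor number mu = 8.

The Hessian of f at 0 is [[0, 0], [0, 0]] with rank 0, so corank 2. A Groebner basis of the Jacobian ideal J(f) in C{x,y} is {x^2/8 + x*y^3 + x*y^2/4, x^2 + 2*x*y^2 + y^4, x^3, x^2*y - x^2/4 - x*y^2/2}; counting standard monomials gives mu = 8. Corank 2; j^3 = x^3 is a perfect cube, so E-series; the 5-jet and mu = 8 give E_8.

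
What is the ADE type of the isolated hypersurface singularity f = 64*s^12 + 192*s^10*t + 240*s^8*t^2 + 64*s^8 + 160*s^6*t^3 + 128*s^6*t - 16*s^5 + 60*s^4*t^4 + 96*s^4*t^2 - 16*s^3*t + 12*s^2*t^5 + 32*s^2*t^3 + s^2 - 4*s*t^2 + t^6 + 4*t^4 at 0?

The Hessian of f at 0 has rank 1. Corank 1: A-series; mu = 5 gives A_5.

A_5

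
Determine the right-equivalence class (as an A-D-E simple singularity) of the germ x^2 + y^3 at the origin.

A2

The Hessian of f at 0 is [[2, 0], [0, 0]] with rank 1, so corank 1. A Groebner basis of the Jacobian ideal J(f) in C{x,y} is {y^2, x}; counting standard monomials gives mu = 2. Corank 1: A-series; mu = 2 gives A_2.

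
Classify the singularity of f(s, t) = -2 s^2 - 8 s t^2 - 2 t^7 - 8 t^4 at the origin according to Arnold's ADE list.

The Hessian of f at 0 is [[-4, 0], [0, 0]] with rank 1, so corank 1. A Groebner basis of the Jacobian ideal J(f) in C{s,t} is {s^3, s/2 + t^2}; counting standard monomials gives mu = 6. Corank 1: A-series; mu = 6 gives A_6.

A6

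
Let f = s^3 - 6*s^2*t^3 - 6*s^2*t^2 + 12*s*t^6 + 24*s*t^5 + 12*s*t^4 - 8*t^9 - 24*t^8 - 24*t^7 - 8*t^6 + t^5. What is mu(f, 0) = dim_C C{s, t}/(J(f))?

8

The Hessian of f at 0 has rank 0. Corank 2; j^3 = s^3 is a perfect cube, so E-series; the 5-jet and mu = 8 give E_8.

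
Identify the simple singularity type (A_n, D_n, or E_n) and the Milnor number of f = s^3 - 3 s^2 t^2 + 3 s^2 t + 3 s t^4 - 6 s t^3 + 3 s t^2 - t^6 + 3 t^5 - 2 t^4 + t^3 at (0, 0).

Type E_{6}, Milnor number mu = 6.

The Hessian of f at 0 has rank 0. Corank 2; j^3 = (s + t)^3 is a perfect cube, so E-series; the 4-jet and mu = 6 give E_6.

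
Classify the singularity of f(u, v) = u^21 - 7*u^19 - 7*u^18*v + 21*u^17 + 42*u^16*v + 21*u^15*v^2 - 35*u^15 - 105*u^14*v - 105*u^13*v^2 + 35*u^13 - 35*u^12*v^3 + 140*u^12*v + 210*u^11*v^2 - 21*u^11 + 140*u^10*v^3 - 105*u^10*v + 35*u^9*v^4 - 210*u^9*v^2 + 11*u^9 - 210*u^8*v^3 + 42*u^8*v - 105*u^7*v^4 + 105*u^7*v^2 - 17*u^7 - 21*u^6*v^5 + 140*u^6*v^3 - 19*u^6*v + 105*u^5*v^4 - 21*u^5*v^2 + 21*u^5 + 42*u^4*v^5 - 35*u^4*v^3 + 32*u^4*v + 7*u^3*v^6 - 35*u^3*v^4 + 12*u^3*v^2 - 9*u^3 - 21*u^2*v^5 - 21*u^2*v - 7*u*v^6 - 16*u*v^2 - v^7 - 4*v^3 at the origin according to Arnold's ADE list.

The Hessian of f at 0 has rank 0. Corank 2; j^3 = -(u + v)*(3*u + 2*v)^2 has shape L^2 M (L != M), so D-series; mu = 8 gives D_8.

D8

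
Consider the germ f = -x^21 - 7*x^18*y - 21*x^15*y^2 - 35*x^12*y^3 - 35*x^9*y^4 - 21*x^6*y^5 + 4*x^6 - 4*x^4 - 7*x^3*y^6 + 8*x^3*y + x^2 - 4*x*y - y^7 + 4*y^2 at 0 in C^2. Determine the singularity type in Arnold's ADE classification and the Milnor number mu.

Type A_6, Milnor number mu = 6.

The Hessian of f at 0 is [[2, -4], [-4, 8]] with rank 1, so corank 1. A Groebner basis of the Jacobian ideal J(f) in C{x,y} is {-x*y/16 + y^4 + y^2/8, x*y^2 - x/24 - 4*y^3/3 + y/12, x^2 - 4*x*y + 4*y^2}; counting standard monomials gives mu = 6. Corank 1: A-series; mu = 6 gives A_6.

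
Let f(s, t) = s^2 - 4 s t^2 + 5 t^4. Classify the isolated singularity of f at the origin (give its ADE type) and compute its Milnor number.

Type A_{3}, Milnor number mu = 3.

The Hessian of f at 0 has rank 1. Corank 1: A-series; mu = 3 gives A_3.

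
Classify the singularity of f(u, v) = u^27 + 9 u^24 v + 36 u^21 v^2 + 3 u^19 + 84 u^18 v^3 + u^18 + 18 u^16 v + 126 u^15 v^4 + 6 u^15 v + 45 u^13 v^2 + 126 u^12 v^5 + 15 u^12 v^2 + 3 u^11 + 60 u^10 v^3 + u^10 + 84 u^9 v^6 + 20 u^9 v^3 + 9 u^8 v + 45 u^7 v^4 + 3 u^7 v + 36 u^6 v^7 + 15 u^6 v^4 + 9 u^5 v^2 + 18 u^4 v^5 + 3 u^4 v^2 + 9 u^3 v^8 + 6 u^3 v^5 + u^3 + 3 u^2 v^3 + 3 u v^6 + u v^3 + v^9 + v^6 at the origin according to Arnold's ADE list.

The Hessian of f at 0 has rank 0. Corank 2; j^3 = u^3 is a perfect cube, so E-series; the 4-jet and mu = 7 give E_7.

E_7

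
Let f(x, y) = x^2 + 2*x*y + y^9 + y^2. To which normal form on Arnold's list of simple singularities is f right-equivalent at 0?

The Hessian of f at 0 has rank 1. Corank 1: A-series; mu = 8 gives A_8.

A_{8}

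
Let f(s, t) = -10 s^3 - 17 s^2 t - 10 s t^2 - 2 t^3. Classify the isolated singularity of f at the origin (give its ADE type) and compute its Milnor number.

Type D4, Milnor number mu = 4.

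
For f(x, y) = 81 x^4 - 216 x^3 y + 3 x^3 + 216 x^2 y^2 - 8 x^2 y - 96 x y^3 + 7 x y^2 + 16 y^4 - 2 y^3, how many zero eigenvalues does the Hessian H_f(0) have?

2

Hessian at 0 has rank 0.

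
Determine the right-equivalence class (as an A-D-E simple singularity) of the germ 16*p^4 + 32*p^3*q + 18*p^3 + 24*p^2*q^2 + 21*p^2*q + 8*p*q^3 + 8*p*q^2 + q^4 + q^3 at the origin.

D_5

The Hessian of f at 0 has rank 0. Corank 2; j^3 = (2*p + q)*(3*p + q)^2 has shape L^2 M (L != M), so D-series; mu = 5 gives D_5.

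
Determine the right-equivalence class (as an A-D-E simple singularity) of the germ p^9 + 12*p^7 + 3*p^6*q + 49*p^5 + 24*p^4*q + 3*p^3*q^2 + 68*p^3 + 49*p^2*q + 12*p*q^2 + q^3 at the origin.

D_4

The Hessian of f at 0 has rank 0. Corank 2; j^3 = (4*p + q)*(17*p^2 + 8*p*q + q^2) splits into three distinct lines over C (the quadratic factor has nonzero discriminant), so D_4.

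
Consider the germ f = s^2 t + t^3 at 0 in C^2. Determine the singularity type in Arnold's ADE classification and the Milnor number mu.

The Hessian of f at 0 is [[0, 0], [0, 0]] with rank 0, so corank 2. A Groebner basis of the Jacobian ideal J(f) in C{s,t} is {t^3, s^2 + 3*t^2, s*t}; counting standard monomials gives mu = 4. Corank 2; j^3 = t*(s^2 + t^2) splits into three distinct lines over C (the quadratic factor has nonzero discriminant), so D_4.

Type D_{4}, Milnor number mu = 4.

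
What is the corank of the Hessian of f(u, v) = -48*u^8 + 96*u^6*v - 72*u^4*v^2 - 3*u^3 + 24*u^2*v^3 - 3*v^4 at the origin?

The Hessian at 0 is [[0, 0], [0, 0]] of rank 0; hence corank 2.

2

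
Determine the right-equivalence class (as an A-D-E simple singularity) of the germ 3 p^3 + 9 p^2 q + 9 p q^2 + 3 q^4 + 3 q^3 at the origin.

E_6

The Hessian of f at 0 has rank 0. Corank 2; j^3 = 3*(p + q)^3 is a perfect cube, so E-series; the 4-jet and mu = 6 give E_6.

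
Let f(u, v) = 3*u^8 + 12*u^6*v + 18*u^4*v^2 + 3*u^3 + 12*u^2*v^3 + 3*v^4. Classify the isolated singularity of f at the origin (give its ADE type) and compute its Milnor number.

Type E_{6}, Milnor number mu = 6.

The Hessian of f at 0 has rank 0. Corank 2; j^3 = 3*u^3 is a perfect cube, so E-series; the 4-jet and mu = 6 give E_6.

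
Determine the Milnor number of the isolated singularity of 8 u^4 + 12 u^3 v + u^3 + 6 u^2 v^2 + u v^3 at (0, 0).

The Hessian of f at 0 has rank 0. Corank 2; j^3 = u^3 is a perfect cube, so E-series; the 4-jet and mu = 7 give E_7.

7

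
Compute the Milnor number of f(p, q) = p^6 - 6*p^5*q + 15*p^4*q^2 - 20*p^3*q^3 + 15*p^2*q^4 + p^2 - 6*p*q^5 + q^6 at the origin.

5

The Hessian of f at 0 has rank 1. Corank 1: A-series; mu = 5 gives A_5.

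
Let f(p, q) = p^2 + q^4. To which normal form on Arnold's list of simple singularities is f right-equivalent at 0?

A_3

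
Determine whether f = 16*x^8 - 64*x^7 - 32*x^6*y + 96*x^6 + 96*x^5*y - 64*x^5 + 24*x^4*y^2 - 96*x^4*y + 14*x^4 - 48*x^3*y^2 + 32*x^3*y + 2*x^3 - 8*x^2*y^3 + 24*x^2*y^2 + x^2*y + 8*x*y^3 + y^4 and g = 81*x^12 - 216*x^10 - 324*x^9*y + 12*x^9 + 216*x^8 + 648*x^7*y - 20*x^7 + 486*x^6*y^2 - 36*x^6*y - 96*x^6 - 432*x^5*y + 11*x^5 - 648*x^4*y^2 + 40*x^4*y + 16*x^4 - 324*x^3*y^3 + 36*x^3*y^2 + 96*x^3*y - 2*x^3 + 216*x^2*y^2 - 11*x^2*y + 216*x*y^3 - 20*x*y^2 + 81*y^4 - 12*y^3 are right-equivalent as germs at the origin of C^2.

Yes.

The Hessian of f at 0 is [[0, 0], [0, 0]] with rank 0, so corank 2. A Groebner basis of the Jacobian ideal J(f) in C{x,y} is {x*y^2, -x*y/8 + y^3, x^2 + x*y/2}; counting standard monomials gives mu = 5. Corank 2; j^3 = x^2*(2*x + y) has shape L^2 M (L != M), so D-series; mu = 5 gives D_5. The Hessian of g at 0 is [[0, 0], [0, 0]] with rank 0, so corank 2. A Groebner basis of the Jacobian ideal J(g) in C{x,y} is {x*y^2 - x*y/4 - y^2/2, x*y/8 + y^3 + y^2/4, x^2 + 7*x*y/2 + 3*y^2}; counting standard monomials gives mu = 5. Corank 2; j^3 = -(x + 2*y)^2*(2*x + 3*y) has shape L^2 M (L != M), so D-series; mu = 5 gives D_5. Both have type D_5, hence right-equivalent.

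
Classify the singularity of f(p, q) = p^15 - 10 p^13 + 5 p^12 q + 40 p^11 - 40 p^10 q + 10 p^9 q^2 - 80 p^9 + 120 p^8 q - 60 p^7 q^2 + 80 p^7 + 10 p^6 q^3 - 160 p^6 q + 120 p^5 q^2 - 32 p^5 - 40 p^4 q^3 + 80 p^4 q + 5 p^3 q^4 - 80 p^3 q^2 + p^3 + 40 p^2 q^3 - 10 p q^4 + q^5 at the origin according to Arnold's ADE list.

The Hessian of f at 0 is [[0, 0], [0, 0]] with rank 0, so corank 2. A Groebner basis of the Jacobian ideal J(f) in C{p,q} is {q^5, p*q^3 - q^4/8, p^2}; counting standard monomials gives mu = 8. Corank 2; j^3 = p^3 is a perfect cube, so E-series; the 5-jet and mu = 8 give E_8.

E_8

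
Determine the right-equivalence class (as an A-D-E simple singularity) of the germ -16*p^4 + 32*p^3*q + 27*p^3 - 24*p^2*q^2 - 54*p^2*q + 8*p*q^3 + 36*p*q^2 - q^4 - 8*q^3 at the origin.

E6

The Hessian of f at 0 has rank 0. Corank 2; j^3 = (3*p - 2*q)^3 is a perfect cube, so E-series; the 4-jet and mu = 6 give E_6.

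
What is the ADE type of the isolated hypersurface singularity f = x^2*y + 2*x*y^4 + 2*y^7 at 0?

The Hessian of f at 0 has rank 0. Corank 2; j^3 = x^2*y has shape L^2 M (L != M), so D-series; mu = 8 gives D_8.

D8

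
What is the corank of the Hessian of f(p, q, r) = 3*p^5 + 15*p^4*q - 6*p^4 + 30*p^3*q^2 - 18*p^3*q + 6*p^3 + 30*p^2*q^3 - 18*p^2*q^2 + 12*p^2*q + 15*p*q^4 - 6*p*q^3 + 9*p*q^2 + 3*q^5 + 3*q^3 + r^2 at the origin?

Hessian at 0 has rank 1.

2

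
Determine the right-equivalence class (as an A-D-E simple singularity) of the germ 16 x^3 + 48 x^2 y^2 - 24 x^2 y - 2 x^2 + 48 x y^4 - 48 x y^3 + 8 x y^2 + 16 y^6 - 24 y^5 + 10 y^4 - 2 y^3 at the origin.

A_2

The Hessian of f at 0 is [[-4, 0], [0, 0]] with rank 1, so corank 1. A Groebner basis of the Jacobian ideal J(f) in C{x,y} is {y^2, x}; counting standard monomials gives mu = 2. Corank 1: A-series; mu = 2 gives A_2.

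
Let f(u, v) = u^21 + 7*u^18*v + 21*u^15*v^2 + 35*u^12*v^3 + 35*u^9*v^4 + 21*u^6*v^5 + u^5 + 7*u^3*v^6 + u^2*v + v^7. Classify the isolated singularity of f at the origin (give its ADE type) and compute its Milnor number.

The Hessian of f at 0 has rank 0. Corank 2; j^3 = u^2*v has shape L^2 M (L != M), so D-series; mu = 8 gives D_8.

Type D_8, Milnor number mu = 8.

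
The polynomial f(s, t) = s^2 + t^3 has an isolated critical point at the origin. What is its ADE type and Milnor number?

Type A_2, Milnor number mu = 2.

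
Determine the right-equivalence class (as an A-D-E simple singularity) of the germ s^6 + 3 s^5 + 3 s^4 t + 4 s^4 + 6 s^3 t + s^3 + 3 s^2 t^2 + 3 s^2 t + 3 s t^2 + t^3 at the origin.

The Hessian of f at 0 has rank 0. Corank 2; j^3 = (s + t)^3 is a perfect cube, so E-series; the 4-jet and mu = 6 give E_6.

E_{6}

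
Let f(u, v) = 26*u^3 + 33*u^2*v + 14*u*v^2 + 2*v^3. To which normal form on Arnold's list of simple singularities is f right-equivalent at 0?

The Hessian of f at 0 has rank 0. Corank 2; j^3 = (2*u + v)*(13*u^2 + 10*u*v + 2*v^2) splits into three distinct lines over C (the quadratic factor has nonzero discriminant), so D_4.

D_4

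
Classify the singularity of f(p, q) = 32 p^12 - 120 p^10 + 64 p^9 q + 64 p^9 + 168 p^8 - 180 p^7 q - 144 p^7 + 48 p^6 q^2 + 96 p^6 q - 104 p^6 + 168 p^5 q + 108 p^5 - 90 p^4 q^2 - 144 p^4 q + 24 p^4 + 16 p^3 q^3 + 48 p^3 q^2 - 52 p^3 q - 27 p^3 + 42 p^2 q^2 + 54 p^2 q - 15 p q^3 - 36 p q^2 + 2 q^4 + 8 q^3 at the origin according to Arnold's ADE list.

E_7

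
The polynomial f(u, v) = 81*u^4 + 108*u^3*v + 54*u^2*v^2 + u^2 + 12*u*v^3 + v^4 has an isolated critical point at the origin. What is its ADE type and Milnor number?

Type A_{3}, Milnor number mu = 3.

The Hessian of f at 0 is [[2, 0], [0, 0]] with rank 1, so corank 1. A Groebner basis of the Jacobian ideal J(f) in C{u,v} is {v^3, u}; counting standard monomials gives mu = 3. Corank 1: A-series; mu = 3 gives A_3.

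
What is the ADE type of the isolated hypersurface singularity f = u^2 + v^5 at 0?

A_4

The Hessian of f at 0 has rank 1. Corank 1: A-series; mu = 4 gives A_4.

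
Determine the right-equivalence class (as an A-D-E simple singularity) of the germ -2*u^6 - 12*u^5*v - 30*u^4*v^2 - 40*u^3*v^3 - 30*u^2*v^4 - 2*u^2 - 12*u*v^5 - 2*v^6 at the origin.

A_{5}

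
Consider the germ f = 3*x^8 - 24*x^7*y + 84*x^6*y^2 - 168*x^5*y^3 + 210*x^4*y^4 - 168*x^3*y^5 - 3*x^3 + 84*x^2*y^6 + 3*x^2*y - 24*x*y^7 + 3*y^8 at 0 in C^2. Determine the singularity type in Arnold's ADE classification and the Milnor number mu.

Type D9, Milnor number mu = 9.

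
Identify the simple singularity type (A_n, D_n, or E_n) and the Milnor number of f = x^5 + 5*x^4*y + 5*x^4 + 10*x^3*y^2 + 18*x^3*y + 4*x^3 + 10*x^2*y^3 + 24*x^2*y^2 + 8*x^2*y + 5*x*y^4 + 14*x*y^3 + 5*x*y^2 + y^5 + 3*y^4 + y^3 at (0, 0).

Type D5, Milnor number mu = 5.

The Hessian of f at 0 has rank 0. Corank 2; j^3 = (x + y)*(2*x + y)^2 has shape L^2 M (L != M), so D-series; mu = 5 gives D_5.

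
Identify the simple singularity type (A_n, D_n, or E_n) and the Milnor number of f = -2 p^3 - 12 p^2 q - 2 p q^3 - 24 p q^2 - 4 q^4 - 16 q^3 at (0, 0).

Type E_{7}, Milnor number mu = 7.

The Hessian of f at 0 has rank 0. Corank 2; j^3 = -2*(p + 2*q)^3 is a perfect cube, so E-series; the 4-jet and mu = 7 give E_7.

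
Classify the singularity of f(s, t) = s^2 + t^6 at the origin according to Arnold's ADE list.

The Hessian of f at 0 is [[2, 0], [0, 0]] with rank 1, so corank 1. A Groebner basis of the Jacobian ideal J(f) in C{s,t} is {t^5, s}; counting standard monomials gives mu = 5. Corank 1: A-series; mu = 5 gives A_5.

A5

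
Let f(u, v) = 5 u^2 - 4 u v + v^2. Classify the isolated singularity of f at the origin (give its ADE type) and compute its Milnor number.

Type A_{1}, Milnor number mu = 1.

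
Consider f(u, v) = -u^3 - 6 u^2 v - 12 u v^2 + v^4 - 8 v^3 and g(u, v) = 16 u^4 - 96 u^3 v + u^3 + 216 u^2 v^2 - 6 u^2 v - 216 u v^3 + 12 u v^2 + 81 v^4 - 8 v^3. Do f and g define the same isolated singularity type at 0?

Yes.

The Hessian of f at 0 has rank 0. Corank 2; j^3 = -(u + 2*v)^3 is a perfect cube, so E-series; the 4-jet and mu = 6 give E_6. The Hessian of g at 0 has rank 0. Corank 2; j^3 = (u - 2*v)^3 is a perfect cube, so E-series; the 4-jet and mu = 6 give E_6. Both have type E_6, hence right-equivalent.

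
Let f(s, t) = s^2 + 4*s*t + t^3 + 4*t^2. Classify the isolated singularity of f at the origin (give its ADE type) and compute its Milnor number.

The Hessian of f at 0 is [[2, 4], [4, 8]] with rank 1, so corank 1. A Groebner basis of the Jacobian ideal J(f) in C{s,t} is {t^2, s + 2*t}; counting standard monomials gives mu = 2. Corank 1: A-series; mu = 2 gives A_2.

Type A2, Milnor number mu = 2.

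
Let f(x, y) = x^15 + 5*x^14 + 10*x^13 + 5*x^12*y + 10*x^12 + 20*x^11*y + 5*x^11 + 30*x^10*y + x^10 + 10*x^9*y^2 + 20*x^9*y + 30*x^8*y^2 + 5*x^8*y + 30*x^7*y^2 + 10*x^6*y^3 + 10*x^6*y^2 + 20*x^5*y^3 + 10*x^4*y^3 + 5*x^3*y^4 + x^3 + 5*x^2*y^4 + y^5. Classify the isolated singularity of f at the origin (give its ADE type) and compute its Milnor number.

Type E_8, Milnor number mu = 8.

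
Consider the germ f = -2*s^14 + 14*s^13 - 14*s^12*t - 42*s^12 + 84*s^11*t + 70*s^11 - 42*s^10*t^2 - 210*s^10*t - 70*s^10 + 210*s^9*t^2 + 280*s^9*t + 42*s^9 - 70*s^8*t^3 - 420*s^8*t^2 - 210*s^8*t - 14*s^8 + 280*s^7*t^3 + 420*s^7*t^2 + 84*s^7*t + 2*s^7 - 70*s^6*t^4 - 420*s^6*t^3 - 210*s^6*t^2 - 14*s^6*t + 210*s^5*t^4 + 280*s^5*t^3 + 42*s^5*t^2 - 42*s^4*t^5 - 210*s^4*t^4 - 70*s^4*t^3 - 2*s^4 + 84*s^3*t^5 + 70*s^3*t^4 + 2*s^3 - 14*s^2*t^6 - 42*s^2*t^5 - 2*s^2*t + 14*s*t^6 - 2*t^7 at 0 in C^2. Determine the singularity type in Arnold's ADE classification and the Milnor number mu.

The Hessian of f at 0 is [[0, 0], [0, 0]] with rank 0, so corank 2. A Groebner basis of the Jacobian ideal J(f) in C{s,t} is {s*t/7 + t^6, s*t^2, s^2 - s*t}; counting standard monomials gives mu = 8. Corank 2; j^3 = 2*s^2*(s - t) has shape L^2 M (L != M), so D-series; mu = 8 gives D_8.

Type D_{8}, Milnor number mu = 8.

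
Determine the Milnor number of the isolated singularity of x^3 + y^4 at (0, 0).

6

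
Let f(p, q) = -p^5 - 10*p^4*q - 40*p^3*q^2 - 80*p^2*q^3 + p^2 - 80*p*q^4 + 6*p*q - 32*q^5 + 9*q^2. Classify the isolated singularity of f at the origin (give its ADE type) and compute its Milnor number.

Type A4, Milnor number mu = 4.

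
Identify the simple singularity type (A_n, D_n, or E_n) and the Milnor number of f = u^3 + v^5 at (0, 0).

Type E8, Milnor number mu = 8.

The Hessian of f at 0 is [[0, 0], [0, 0]] with rank 0, so corank 2. A Groebner basis of the Jacobian ideal J(f) in C{u,v} is {v^4, u^2}; counting standard monomials gives mu = 8. Corank 2; j^3 = u^3 is a perfect cube, so E-series; the 5-jet and mu = 8 give E_8.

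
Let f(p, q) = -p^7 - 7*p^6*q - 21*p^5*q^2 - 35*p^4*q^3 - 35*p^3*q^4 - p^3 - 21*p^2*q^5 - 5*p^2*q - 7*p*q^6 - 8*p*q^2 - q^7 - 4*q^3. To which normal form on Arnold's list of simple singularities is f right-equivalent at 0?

The Hessian of f at 0 is [[0, 0], [0, 0]] with rank 0, so corank 2. A Groebner basis of the Jacobian ideal J(f) in C{p,q} is {p*q/7 + q^6 + 2*q^2/7, p*q^2 + 2*q^3, p^2 + 3*p*q + 2*q^2}; counting standard monomials gives mu = 8. Corank 2; j^3 = -(p + q)*(p + 2*q)^2 has shape L^2 M (L != M), so D-series; mu = 8 gives D_8.

D_{8}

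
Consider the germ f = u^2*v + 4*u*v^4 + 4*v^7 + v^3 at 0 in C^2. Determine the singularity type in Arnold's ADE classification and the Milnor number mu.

The Hessian of f at 0 is [[0, 0], [0, 0]] with rank 0, so corank 2. A Groebner basis of the Jacobian ideal J(f) in C{u,v} is {v^3, u^2 + 3*v^2, u*v}; counting standard monomials gives mu = 4. Corank 2; j^3 = v*(u^2 + v^2) splits into three distinct lines over C (the quadratic factor has nonzero discriminant), so D_4.

Type D4, Milnor number mu = 4.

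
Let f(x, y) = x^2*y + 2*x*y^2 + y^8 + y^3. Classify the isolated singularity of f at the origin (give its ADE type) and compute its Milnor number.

The Hessian of f at 0 has rank 0. Corank 2; j^3 = y*(x + y)^2 has shape L^2 M (L != M), so D-series; mu = 9 gives D_9.

Type D9, Milnor number mu = 9.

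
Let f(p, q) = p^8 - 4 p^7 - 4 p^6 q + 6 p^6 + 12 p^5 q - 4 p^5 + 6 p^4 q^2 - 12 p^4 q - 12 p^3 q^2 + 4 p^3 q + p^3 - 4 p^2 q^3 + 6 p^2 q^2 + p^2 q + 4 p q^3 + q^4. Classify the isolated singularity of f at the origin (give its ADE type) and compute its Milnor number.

Type D5, Milnor number mu = 5.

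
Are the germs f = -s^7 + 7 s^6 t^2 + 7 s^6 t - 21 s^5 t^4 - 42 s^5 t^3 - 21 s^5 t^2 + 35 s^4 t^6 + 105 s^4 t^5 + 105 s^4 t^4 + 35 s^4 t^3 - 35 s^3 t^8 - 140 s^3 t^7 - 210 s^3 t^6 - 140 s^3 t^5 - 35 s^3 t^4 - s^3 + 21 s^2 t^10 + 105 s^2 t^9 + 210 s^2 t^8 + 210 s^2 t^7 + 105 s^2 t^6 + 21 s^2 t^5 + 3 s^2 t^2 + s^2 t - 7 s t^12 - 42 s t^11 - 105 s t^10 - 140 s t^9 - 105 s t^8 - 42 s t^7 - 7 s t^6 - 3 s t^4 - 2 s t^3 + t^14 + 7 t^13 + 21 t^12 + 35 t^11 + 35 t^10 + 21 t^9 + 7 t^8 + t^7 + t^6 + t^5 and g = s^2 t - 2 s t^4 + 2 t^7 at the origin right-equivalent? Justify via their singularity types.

Yes.

The Hessian of f at 0 is [[0, 0], [0, 0]] with rank 0, so corank 2. A Groebner basis of the Jacobian ideal J(f) in C{s,t} is {-s^2 + s*t + t^4 - t^3, s^3 + s*t/7 - t^3/7, -s^2 + s*t^2 + s*t - t^3}; counting standard monomials gives mu = 8. Corank 2; j^3 = -s^2*(s - t) has shape L^2 M (L != M), so D-series; mu = 8 gives D_8. The Hessian of g at 0 is [[0, 0], [0, 0]] with rank 0, so corank 2. A Groebner basis of the Jacobian ideal J(g) in C{s,t} is {s^2/6 + s*t^3, -s*t + t^4, s^3, s^2*t}; counting standard monomials gives mu = 8. Corank 2; j^3 = s^2*t has shape L^2 M (L != M), so D-series; mu = 8 gives D_8. Both have type D_8, hence right-equivalent.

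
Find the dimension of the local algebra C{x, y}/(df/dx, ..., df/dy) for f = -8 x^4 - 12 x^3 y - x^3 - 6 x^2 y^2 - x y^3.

7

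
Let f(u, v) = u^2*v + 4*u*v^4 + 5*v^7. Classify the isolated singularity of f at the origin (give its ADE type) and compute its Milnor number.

The Hessian of f at 0 has rank 0. Corank 2; j^3 = u^2*v has shape L^2 M (L != M), so D-series; mu = 8 gives D_8.

Type D_8, Milnor number mu = 8.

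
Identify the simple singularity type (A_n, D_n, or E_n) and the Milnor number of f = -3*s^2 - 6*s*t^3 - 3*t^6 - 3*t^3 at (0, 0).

Type A2, Milnor number mu = 2.

The Hessian of f at 0 has rank 1. Corank 1: A-series; mu = 2 gives A_2.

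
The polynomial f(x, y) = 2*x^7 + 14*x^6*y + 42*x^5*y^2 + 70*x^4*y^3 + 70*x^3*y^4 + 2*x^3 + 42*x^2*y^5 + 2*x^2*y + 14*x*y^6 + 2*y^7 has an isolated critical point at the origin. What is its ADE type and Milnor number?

The Hessian of f at 0 has rank 0. Corank 2; j^3 = 2*x^2*(x + y) has shape L^2 M (L != M), so D-series; mu = 8 gives D_8.

Type D8, Milnor number mu = 8.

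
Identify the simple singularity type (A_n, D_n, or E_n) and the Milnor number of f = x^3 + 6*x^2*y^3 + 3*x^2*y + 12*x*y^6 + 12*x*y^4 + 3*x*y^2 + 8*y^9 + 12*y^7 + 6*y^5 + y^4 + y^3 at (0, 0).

The Hessian of f at 0 is [[0, 0], [0, 0]] with rank 0, so corank 2. A Groebner basis of the Jacobian ideal J(f) in C{x,y} is {y^3, x^2 + 2*x*y + y^2}; counting standard monomials gives mu = 6. Corank 2; j^3 = (x + y)^3 is a perfect cube, so E-series; the 4-jet and mu = 6 give E_6.

Type E6, Milnor number mu = 6.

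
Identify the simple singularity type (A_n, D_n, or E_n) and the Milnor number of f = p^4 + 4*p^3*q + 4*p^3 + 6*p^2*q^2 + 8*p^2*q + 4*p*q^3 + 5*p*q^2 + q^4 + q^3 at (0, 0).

Type D_5, Milnor number mu = 5.

The Hessian of f at 0 has rank 0. Corank 2; j^3 = (p + q)*(2*p + q)^2 has shape L^2 M (L != M), so D-series; mu = 5 gives D_5.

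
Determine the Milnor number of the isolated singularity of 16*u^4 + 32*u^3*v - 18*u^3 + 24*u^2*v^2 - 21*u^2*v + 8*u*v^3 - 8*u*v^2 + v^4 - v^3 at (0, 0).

The Hessian of f at 0 is [[0, 0], [0, 0]] with rank 0, so corank 2. A Groebner basis of the Jacobian ideal J(f) in C{u,v} is {u*v^2 - 27*u*v/8 - 9*v^2/8, 81*u*v/8 + v^3 + 27*v^2/8, u^2 + 5*u*v/6 + v^2/6}; counting standard monomials gives mu = 5. Corank 2; j^3 = -(2*u + v)*(3*u + v)^2 has shape L^2 M (L != M), so D-series; mu = 5 gives D_5.

5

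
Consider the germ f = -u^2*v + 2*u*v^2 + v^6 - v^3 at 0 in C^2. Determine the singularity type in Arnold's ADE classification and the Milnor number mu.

Type D7, Milnor number mu = 7.

The Hessian of f at 0 has rank 0. Corank 2; j^3 = -v*(u - v)^2 has shape L^2 M (L != M), so D-series; mu = 7 gives D_7.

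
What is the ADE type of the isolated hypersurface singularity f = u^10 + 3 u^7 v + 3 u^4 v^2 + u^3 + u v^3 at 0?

E7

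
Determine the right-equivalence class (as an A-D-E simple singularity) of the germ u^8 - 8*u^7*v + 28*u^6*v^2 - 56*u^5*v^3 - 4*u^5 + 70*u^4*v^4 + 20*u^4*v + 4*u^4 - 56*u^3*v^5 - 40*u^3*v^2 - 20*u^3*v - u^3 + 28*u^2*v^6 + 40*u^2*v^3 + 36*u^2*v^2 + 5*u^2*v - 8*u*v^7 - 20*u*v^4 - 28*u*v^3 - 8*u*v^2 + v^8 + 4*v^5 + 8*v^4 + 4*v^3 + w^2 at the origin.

D_{9}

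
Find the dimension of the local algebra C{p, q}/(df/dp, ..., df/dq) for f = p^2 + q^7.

6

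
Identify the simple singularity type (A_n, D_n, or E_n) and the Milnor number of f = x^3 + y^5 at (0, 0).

The Hessian of f at 0 has rank 0. Corank 2; j^3 = x^3 is a perfect cube, so E-series; the 5-jet and mu = 8 give E_8.

Type E8, Milnor number mu = 8.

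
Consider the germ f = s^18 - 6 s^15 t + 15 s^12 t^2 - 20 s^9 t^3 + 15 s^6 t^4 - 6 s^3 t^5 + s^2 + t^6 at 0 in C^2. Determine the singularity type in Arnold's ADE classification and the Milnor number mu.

The Hessian of f at 0 is [[2, 0], [0, 0]] with rank 1, so corank 1. A Groebner basis of the Jacobian ideal J(f) in C{s,t} is {t^5, s}; counting standard monomials gives mu = 5. Corank 1: A-series; mu = 5 gives A_5.

Type A_{5}, Milnor number mu = 5.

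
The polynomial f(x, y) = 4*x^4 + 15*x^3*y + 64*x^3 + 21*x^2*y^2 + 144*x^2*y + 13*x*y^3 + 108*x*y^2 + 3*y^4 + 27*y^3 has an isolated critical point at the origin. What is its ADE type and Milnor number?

Type E_{7}, Milnor number mu = 7.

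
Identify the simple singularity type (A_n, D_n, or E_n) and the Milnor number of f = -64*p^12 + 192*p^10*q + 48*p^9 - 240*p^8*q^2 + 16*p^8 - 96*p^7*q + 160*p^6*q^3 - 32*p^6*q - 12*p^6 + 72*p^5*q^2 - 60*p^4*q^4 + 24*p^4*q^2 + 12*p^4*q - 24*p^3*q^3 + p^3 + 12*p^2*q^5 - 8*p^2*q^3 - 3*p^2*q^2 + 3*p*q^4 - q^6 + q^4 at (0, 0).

The Hessian of f at 0 has rank 0. Corank 2; j^3 = p^3 is a perfect cube, so E-series; the 4-jet and mu = 6 give E_6.

Type E_{6}, Milnor number mu = 6.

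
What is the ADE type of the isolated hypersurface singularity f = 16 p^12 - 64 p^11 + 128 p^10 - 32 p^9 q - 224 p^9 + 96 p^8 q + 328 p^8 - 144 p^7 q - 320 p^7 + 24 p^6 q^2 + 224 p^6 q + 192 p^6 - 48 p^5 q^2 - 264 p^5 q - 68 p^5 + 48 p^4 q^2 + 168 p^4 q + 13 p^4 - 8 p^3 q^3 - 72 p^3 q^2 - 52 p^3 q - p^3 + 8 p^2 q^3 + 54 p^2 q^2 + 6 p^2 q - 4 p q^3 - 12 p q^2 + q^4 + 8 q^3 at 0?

E_{6}

The Hessian of f at 0 is [[0, 0], [0, 0]] with rank 0, so corank 2. A Groebner basis of the Jacobian ideal J(f) in C{p,q} is {p^3 + 3*p^2/8 - 3*p*q/2 + 3*q^2/2, p^2*q + p^2/4 - p*q + q^2, 5*p^2/32 + p*q^2 - 5*p*q/8 + 5*q^2/8, 3*p^2/32 - 3*p*q/8 + q^3 + 3*q^2/8}; counting standard monomials gives mu = 6. Corank 2; j^3 = -(p - 2*q)^3 is a perfect cube, so E-series; the 4-jet and mu = 6 give E_6.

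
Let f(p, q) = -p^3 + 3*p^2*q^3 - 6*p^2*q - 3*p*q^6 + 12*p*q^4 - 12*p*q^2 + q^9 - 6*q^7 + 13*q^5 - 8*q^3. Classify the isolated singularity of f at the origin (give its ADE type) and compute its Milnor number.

Type E8, Milnor number mu = 8.

The Hessian of f at 0 has rank 0. Corank 2; j^3 = -(p + 2*q)^3 is a perfect cube, so E-series; the 5-jet and mu = 8 give E_8.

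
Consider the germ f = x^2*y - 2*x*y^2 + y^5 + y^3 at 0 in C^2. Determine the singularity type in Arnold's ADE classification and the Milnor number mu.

Type D_6, Milnor number mu = 6.

The Hessian of f at 0 is [[0, 0], [0, 0]] with rank 0, so corank 2. A Groebner basis of the Jacobian ideal J(f) in C{x,y} is {x^2/5 + y^4 - y^2/5, x^3 - y^3, x*y - y^2}; counting standard monomials gives mu = 6. Corank 2; j^3 = y*(x - y)^2 has shape L^2 M (L != M), so D-series; mu = 6 gives D_6.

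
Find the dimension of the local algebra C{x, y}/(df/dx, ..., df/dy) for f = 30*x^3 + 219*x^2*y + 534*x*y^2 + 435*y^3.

4

The Hessian of f at 0 has rank 0. Corank 2; j^3 = 3*(2*x + 5*y)*(5*x^2 + 24*x*y + 29*y^2) splits into three distinct lines over C (the quadratic factor has nonzero discriminant), so D_4.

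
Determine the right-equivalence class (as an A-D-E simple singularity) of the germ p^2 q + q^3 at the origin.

The Hessian of f at 0 has rank 0. Corank 2; j^3 = q*(p^2 + q^2) splits into three distinct lines over C (the quadratic factor has nonzero discriminant), so D_4.

D_{4}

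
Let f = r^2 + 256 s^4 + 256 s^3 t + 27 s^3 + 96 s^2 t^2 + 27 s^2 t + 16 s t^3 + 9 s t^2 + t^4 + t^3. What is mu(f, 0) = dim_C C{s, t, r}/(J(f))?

6

The Hessian of f at 0 has rank 1. Corank 2; j^3 = (3*s + t)^3 is a perfect cube, so E-series; the 4-jet and mu = 6 give E_6.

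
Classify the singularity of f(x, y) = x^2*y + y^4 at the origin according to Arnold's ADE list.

The Hessian of f at 0 has rank 0. Corank 2; j^3 = x^2*y has shape L^2 M (L != M), so D-series; mu = 5 gives D_5.

D_{5}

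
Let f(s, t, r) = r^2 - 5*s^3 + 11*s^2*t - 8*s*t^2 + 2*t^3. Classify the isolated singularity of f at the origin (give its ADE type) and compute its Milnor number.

Type D4, Milnor number mu = 4.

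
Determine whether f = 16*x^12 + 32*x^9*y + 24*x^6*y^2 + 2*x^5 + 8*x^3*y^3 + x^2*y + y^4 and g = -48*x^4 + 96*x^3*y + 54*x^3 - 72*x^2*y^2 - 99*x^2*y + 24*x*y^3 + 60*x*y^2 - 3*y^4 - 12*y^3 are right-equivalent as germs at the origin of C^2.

Yes.

The Hessian of f at 0 is [[0, 0], [0, 0]] with rank 0, so corank 2. A Groebner basis of the Jacobian ideal J(f) in C{x,y} is {x^3, x^2/4 + y^3, x*y}; counting standard monomials gives mu = 5. Corank 2; j^3 = x^2*y has shape L^2 M (L != M), so D-series; mu = 5 gives D_5. The Hessian of g at 0 is [[0, 0], [0, 0]] with rank 0, so corank 2. A Groebner basis of the Jacobian ideal J(g) in C{x,y} is {x*y^2 + 27*x*y/4 - 9*y^2/2, 81*x*y/8 + y^3 - 27*y^2/4, x^2 - 7*x*y/6 + y^2/3}; counting standard monomials gives mu = 5. Corank 2; j^3 = 3*(2*x - y)*(3*x - 2*y)^2 has shape L^2 M (L != M), so D-series; mu = 5 gives D_5. Both have type D_5, hence right-equivalent.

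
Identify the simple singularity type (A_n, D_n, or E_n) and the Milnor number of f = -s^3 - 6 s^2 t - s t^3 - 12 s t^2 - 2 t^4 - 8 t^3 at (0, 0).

The Hessian of f at 0 is [[0, 0], [0, 0]] with rank 0, so corank 2. A Groebner basis of the Jacobian ideal J(f) in C{s,t} is {s^3 + 6*s^2*t + 48*s^2 + 192*s*t + 192*t^2, -6*s^2 + s*t^2 - 24*s*t - 24*t^2, 3*s^2 + 12*s*t + t^3 + 12*t^2}; counting standard monomials gives mu = 7. Corank 2; j^3 = -(s + 2*t)^3 is a perfect cube, so E-series; the 4-jet and mu = 7 give E_7.

Type E_7, Milnor number mu = 7.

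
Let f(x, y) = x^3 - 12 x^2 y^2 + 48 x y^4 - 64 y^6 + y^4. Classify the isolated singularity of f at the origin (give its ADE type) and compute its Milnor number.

The Hessian of f at 0 is [[0, 0], [0, 0]] with rank 0, so corank 2. A Groebner basis of the Jacobian ideal J(f) in C{x,y} is {x^3, x^2*y, -x^2/8 + x*y^2, y^3}; counting standard monomials gives mu = 6. Corank 2; j^3 = x^3 is a perfect cube, so E-series; the 4-jet and mu = 6 give E_6.

Type E_{6}, Milnor number mu = 6.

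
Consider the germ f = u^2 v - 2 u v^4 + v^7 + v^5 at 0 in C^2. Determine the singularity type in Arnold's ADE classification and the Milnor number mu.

Type D6, Milnor number mu = 6.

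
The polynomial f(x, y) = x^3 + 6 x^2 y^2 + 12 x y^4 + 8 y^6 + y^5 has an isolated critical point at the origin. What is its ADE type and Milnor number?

Type E8, Milnor number mu = 8.

The Hessian of f at 0 has rank 0. Corank 2; j^3 = x^3 is a perfect cube, so E-series; the 5-jet and mu = 8 give E_8.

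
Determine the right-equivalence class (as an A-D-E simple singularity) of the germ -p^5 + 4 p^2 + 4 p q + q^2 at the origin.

The Hessian of f at 0 is [[8, 4], [4, 2]] with rank 1, so corank 1. A Groebner basis of the Jacobian ideal J(f) in C{p,q} is {q^4, p + q/2}; counting standard monomials gives mu = 4. Corank 1: A-series; mu = 4 gives A_4.

A_4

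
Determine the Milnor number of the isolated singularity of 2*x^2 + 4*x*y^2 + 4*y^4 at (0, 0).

The Hessian of f at 0 has rank 1. Corank 1: A-series; mu = 3 gives A_3.

3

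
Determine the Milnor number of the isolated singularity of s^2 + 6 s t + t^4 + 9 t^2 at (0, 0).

3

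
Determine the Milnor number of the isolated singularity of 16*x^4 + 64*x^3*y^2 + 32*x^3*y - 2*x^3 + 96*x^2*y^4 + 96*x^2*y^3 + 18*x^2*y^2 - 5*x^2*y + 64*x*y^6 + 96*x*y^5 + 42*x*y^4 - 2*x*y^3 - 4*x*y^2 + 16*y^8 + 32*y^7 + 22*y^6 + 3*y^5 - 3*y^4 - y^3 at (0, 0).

5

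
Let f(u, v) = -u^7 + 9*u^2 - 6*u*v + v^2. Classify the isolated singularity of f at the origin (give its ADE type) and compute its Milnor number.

The Hessian of f at 0 is [[18, -6], [-6, 2]] with rank 1, so corank 1. A Groebner basis of the Jacobian ideal J(f) in C{u,v} is {v^6, u - v/3}; counting standard monomials gives mu = 6. Corank 1: A-series; mu = 6 gives A_6.

Type A_{6}, Milnor number mu = 6.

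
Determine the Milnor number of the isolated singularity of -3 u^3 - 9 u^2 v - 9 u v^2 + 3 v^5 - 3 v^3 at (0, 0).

8

The Hessian of f at 0 has rank 0. Corank 2; j^3 = -3*(u + v)^3 is a perfect cube, so E-series; the 5-jet and mu = 8 give E_8.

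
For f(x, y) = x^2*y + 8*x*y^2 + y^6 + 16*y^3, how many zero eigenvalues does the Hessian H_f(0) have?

The Hessian at 0 is [[0, 0], [0, 0]] of rank 0; hence corank 2.

2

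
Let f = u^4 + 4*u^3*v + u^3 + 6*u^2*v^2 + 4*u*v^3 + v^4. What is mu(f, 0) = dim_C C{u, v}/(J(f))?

The Hessian of f at 0 is [[0, 0], [0, 0]] with rank 0, so corank 2. A Groebner basis of the Jacobian ideal J(f) in C{u,v} is {v^4, u*v^2 + v^3/3, u^2}; counting standard monomials gives mu = 6. Corank 2; j^3 = u^3 is a perfect cube, so E-series; the 4-jet and mu = 6 give E_6.

6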